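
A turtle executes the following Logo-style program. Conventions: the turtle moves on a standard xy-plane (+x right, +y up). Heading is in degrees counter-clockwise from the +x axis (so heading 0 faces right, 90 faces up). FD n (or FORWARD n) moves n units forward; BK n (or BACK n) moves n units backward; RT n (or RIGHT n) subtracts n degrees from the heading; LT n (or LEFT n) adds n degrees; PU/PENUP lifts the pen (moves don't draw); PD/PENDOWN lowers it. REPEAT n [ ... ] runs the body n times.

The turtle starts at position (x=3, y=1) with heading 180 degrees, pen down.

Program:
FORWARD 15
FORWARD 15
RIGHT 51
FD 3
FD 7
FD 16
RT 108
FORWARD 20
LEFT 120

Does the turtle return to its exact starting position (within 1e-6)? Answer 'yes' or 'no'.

Answer: no

Derivation:
Executing turtle program step by step:
Start: pos=(3,1), heading=180, pen down
FD 15: (3,1) -> (-12,1) [heading=180, draw]
FD 15: (-12,1) -> (-27,1) [heading=180, draw]
RT 51: heading 180 -> 129
FD 3: (-27,1) -> (-28.888,3.331) [heading=129, draw]
FD 7: (-28.888,3.331) -> (-33.293,8.771) [heading=129, draw]
FD 16: (-33.293,8.771) -> (-43.362,21.206) [heading=129, draw]
RT 108: heading 129 -> 21
FD 20: (-43.362,21.206) -> (-24.691,28.373) [heading=21, draw]
LT 120: heading 21 -> 141
Final: pos=(-24.691,28.373), heading=141, 6 segment(s) drawn

Start position: (3, 1)
Final position: (-24.691, 28.373)
Distance = 38.937; >= 1e-6 -> NOT closed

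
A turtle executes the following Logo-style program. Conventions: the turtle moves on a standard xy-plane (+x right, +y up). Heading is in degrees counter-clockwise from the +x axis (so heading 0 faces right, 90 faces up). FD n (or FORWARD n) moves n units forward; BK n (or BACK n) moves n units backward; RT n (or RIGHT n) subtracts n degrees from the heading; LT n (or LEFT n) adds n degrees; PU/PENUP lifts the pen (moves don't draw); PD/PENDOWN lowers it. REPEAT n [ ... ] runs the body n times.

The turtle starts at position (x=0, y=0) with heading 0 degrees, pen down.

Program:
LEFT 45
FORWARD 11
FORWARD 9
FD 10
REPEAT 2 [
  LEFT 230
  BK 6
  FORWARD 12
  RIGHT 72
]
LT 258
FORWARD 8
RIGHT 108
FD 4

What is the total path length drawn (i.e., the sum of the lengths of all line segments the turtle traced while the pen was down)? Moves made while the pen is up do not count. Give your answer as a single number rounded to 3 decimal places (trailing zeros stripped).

Executing turtle program step by step:
Start: pos=(0,0), heading=0, pen down
LT 45: heading 0 -> 45
FD 11: (0,0) -> (7.778,7.778) [heading=45, draw]
FD 9: (7.778,7.778) -> (14.142,14.142) [heading=45, draw]
FD 10: (14.142,14.142) -> (21.213,21.213) [heading=45, draw]
REPEAT 2 [
  -- iteration 1/2 --
  LT 230: heading 45 -> 275
  BK 6: (21.213,21.213) -> (20.69,27.19) [heading=275, draw]
  FD 12: (20.69,27.19) -> (21.736,15.236) [heading=275, draw]
  RT 72: heading 275 -> 203
  -- iteration 2/2 --
  LT 230: heading 203 -> 73
  BK 6: (21.736,15.236) -> (19.982,9.498) [heading=73, draw]
  FD 12: (19.982,9.498) -> (23.49,20.974) [heading=73, draw]
  RT 72: heading 73 -> 1
]
LT 258: heading 1 -> 259
FD 8: (23.49,20.974) -> (21.964,13.121) [heading=259, draw]
RT 108: heading 259 -> 151
FD 4: (21.964,13.121) -> (18.465,15.06) [heading=151, draw]
Final: pos=(18.465,15.06), heading=151, 9 segment(s) drawn

Segment lengths:
  seg 1: (0,0) -> (7.778,7.778), length = 11
  seg 2: (7.778,7.778) -> (14.142,14.142), length = 9
  seg 3: (14.142,14.142) -> (21.213,21.213), length = 10
  seg 4: (21.213,21.213) -> (20.69,27.19), length = 6
  seg 5: (20.69,27.19) -> (21.736,15.236), length = 12
  seg 6: (21.736,15.236) -> (19.982,9.498), length = 6
  seg 7: (19.982,9.498) -> (23.49,20.974), length = 12
  seg 8: (23.49,20.974) -> (21.964,13.121), length = 8
  seg 9: (21.964,13.121) -> (18.465,15.06), length = 4
Total = 78

Answer: 78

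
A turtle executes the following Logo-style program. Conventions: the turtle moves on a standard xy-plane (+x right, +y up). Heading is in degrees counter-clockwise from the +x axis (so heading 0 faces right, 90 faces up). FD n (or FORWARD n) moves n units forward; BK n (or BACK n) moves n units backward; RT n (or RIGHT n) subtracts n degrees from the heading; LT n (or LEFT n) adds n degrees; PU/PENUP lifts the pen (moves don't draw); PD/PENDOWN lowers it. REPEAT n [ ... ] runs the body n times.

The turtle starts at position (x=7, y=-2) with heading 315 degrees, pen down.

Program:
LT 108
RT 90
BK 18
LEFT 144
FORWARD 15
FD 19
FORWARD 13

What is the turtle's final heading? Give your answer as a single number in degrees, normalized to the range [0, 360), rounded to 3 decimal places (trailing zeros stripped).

Answer: 117

Derivation:
Executing turtle program step by step:
Start: pos=(7,-2), heading=315, pen down
LT 108: heading 315 -> 63
RT 90: heading 63 -> 333
BK 18: (7,-2) -> (-9.038,6.172) [heading=333, draw]
LT 144: heading 333 -> 117
FD 15: (-9.038,6.172) -> (-15.848,19.537) [heading=117, draw]
FD 19: (-15.848,19.537) -> (-24.474,36.466) [heading=117, draw]
FD 13: (-24.474,36.466) -> (-30.376,48.049) [heading=117, draw]
Final: pos=(-30.376,48.049), heading=117, 4 segment(s) drawn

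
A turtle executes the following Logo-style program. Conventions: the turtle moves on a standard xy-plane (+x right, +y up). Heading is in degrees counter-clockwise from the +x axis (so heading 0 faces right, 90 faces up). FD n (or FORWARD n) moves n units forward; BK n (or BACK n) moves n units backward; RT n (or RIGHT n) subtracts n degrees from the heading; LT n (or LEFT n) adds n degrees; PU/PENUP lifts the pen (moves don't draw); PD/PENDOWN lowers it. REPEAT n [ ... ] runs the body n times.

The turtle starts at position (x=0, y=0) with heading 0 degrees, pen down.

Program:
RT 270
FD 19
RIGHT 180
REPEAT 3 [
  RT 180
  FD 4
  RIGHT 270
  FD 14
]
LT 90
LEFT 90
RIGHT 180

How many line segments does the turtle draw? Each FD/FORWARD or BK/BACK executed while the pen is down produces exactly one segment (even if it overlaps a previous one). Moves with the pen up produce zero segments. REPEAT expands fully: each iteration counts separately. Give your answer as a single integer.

Executing turtle program step by step:
Start: pos=(0,0), heading=0, pen down
RT 270: heading 0 -> 90
FD 19: (0,0) -> (0,19) [heading=90, draw]
RT 180: heading 90 -> 270
REPEAT 3 [
  -- iteration 1/3 --
  RT 180: heading 270 -> 90
  FD 4: (0,19) -> (0,23) [heading=90, draw]
  RT 270: heading 90 -> 180
  FD 14: (0,23) -> (-14,23) [heading=180, draw]
  -- iteration 2/3 --
  RT 180: heading 180 -> 0
  FD 4: (-14,23) -> (-10,23) [heading=0, draw]
  RT 270: heading 0 -> 90
  FD 14: (-10,23) -> (-10,37) [heading=90, draw]
  -- iteration 3/3 --
  RT 180: heading 90 -> 270
  FD 4: (-10,37) -> (-10,33) [heading=270, draw]
  RT 270: heading 270 -> 0
  FD 14: (-10,33) -> (4,33) [heading=0, draw]
]
LT 90: heading 0 -> 90
LT 90: heading 90 -> 180
RT 180: heading 180 -> 0
Final: pos=(4,33), heading=0, 7 segment(s) drawn
Segments drawn: 7

Answer: 7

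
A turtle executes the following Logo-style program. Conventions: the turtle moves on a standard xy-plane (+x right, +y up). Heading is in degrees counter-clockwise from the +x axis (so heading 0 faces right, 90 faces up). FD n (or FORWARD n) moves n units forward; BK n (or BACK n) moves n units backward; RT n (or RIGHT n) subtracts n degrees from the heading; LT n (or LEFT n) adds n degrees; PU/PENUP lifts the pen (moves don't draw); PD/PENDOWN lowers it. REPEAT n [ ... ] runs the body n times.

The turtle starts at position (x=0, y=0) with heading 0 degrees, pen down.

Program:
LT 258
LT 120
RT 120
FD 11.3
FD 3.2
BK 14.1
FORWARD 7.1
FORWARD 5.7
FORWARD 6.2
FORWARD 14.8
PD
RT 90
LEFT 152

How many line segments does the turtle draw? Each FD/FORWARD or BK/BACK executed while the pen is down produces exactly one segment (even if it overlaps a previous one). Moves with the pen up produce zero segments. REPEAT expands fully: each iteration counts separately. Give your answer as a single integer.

Answer: 7

Derivation:
Executing turtle program step by step:
Start: pos=(0,0), heading=0, pen down
LT 258: heading 0 -> 258
LT 120: heading 258 -> 18
RT 120: heading 18 -> 258
FD 11.3: (0,0) -> (-2.349,-11.053) [heading=258, draw]
FD 3.2: (-2.349,-11.053) -> (-3.015,-14.183) [heading=258, draw]
BK 14.1: (-3.015,-14.183) -> (-0.083,-0.391) [heading=258, draw]
FD 7.1: (-0.083,-0.391) -> (-1.559,-7.336) [heading=258, draw]
FD 5.7: (-1.559,-7.336) -> (-2.744,-12.912) [heading=258, draw]
FD 6.2: (-2.744,-12.912) -> (-4.033,-18.976) [heading=258, draw]
FD 14.8: (-4.033,-18.976) -> (-7.111,-33.453) [heading=258, draw]
PD: pen down
RT 90: heading 258 -> 168
LT 152: heading 168 -> 320
Final: pos=(-7.111,-33.453), heading=320, 7 segment(s) drawn
Segments drawn: 7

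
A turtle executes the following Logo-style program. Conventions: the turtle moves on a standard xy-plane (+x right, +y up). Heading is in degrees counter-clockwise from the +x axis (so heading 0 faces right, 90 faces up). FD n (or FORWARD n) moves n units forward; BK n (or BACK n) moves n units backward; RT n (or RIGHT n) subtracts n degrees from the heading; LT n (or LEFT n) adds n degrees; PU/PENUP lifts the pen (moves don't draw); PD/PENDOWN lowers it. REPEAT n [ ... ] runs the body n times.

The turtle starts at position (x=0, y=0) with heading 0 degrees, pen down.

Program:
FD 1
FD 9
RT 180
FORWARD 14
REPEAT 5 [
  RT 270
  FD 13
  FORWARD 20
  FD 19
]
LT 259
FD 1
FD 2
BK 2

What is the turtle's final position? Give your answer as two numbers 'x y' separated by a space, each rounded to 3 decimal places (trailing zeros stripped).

Answer: -4.982 -51.809

Derivation:
Executing turtle program step by step:
Start: pos=(0,0), heading=0, pen down
FD 1: (0,0) -> (1,0) [heading=0, draw]
FD 9: (1,0) -> (10,0) [heading=0, draw]
RT 180: heading 0 -> 180
FD 14: (10,0) -> (-4,0) [heading=180, draw]
REPEAT 5 [
  -- iteration 1/5 --
  RT 270: heading 180 -> 270
  FD 13: (-4,0) -> (-4,-13) [heading=270, draw]
  FD 20: (-4,-13) -> (-4,-33) [heading=270, draw]
  FD 19: (-4,-33) -> (-4,-52) [heading=270, draw]
  -- iteration 2/5 --
  RT 270: heading 270 -> 0
  FD 13: (-4,-52) -> (9,-52) [heading=0, draw]
  FD 20: (9,-52) -> (29,-52) [heading=0, draw]
  FD 19: (29,-52) -> (48,-52) [heading=0, draw]
  -- iteration 3/5 --
  RT 270: heading 0 -> 90
  FD 13: (48,-52) -> (48,-39) [heading=90, draw]
  FD 20: (48,-39) -> (48,-19) [heading=90, draw]
  FD 19: (48,-19) -> (48,0) [heading=90, draw]
  -- iteration 4/5 --
  RT 270: heading 90 -> 180
  FD 13: (48,0) -> (35,0) [heading=180, draw]
  FD 20: (35,0) -> (15,0) [heading=180, draw]
  FD 19: (15,0) -> (-4,0) [heading=180, draw]
  -- iteration 5/5 --
  RT 270: heading 180 -> 270
  FD 13: (-4,0) -> (-4,-13) [heading=270, draw]
  FD 20: (-4,-13) -> (-4,-33) [heading=270, draw]
  FD 19: (-4,-33) -> (-4,-52) [heading=270, draw]
]
LT 259: heading 270 -> 169
FD 1: (-4,-52) -> (-4.982,-51.809) [heading=169, draw]
FD 2: (-4.982,-51.809) -> (-6.945,-51.428) [heading=169, draw]
BK 2: (-6.945,-51.428) -> (-4.982,-51.809) [heading=169, draw]
Final: pos=(-4.982,-51.809), heading=169, 21 segment(s) drawn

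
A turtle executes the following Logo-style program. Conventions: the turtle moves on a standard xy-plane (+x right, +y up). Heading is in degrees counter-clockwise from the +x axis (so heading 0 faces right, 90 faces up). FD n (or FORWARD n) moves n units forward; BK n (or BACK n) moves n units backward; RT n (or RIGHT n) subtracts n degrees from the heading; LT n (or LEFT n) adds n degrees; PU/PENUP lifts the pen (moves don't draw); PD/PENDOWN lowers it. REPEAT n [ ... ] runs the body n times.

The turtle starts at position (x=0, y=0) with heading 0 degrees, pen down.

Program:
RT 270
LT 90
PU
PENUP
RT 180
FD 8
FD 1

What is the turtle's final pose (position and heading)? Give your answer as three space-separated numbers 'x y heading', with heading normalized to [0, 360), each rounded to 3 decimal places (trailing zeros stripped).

Answer: 9 0 0

Derivation:
Executing turtle program step by step:
Start: pos=(0,0), heading=0, pen down
RT 270: heading 0 -> 90
LT 90: heading 90 -> 180
PU: pen up
PU: pen up
RT 180: heading 180 -> 0
FD 8: (0,0) -> (8,0) [heading=0, move]
FD 1: (8,0) -> (9,0) [heading=0, move]
Final: pos=(9,0), heading=0, 0 segment(s) drawn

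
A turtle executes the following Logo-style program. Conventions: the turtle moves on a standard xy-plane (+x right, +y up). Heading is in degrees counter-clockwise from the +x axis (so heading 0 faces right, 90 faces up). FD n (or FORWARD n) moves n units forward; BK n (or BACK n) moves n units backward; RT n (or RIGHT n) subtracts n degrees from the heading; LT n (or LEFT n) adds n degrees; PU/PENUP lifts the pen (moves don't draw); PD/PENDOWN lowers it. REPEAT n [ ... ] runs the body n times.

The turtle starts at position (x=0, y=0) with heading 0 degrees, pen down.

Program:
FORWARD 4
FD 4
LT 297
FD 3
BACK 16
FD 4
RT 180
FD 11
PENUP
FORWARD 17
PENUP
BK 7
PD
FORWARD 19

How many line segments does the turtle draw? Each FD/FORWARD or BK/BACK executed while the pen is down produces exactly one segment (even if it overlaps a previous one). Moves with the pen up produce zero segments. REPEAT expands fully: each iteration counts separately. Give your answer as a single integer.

Executing turtle program step by step:
Start: pos=(0,0), heading=0, pen down
FD 4: (0,0) -> (4,0) [heading=0, draw]
FD 4: (4,0) -> (8,0) [heading=0, draw]
LT 297: heading 0 -> 297
FD 3: (8,0) -> (9.362,-2.673) [heading=297, draw]
BK 16: (9.362,-2.673) -> (2.098,11.583) [heading=297, draw]
FD 4: (2.098,11.583) -> (3.914,8.019) [heading=297, draw]
RT 180: heading 297 -> 117
FD 11: (3.914,8.019) -> (-1.08,17.82) [heading=117, draw]
PU: pen up
FD 17: (-1.08,17.82) -> (-8.798,32.967) [heading=117, move]
PU: pen up
BK 7: (-8.798,32.967) -> (-5.62,26.73) [heading=117, move]
PD: pen down
FD 19: (-5.62,26.73) -> (-14.246,43.659) [heading=117, draw]
Final: pos=(-14.246,43.659), heading=117, 7 segment(s) drawn
Segments drawn: 7

Answer: 7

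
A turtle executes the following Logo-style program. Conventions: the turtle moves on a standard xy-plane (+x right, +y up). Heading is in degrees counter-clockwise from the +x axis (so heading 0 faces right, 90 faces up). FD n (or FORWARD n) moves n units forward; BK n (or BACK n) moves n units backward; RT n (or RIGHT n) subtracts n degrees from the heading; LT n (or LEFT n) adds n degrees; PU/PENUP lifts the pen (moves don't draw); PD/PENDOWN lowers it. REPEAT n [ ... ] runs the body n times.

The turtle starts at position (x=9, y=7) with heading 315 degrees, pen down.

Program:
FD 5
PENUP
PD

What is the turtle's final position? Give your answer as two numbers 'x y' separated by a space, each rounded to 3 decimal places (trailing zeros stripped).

Answer: 12.536 3.464

Derivation:
Executing turtle program step by step:
Start: pos=(9,7), heading=315, pen down
FD 5: (9,7) -> (12.536,3.464) [heading=315, draw]
PU: pen up
PD: pen down
Final: pos=(12.536,3.464), heading=315, 1 segment(s) drawn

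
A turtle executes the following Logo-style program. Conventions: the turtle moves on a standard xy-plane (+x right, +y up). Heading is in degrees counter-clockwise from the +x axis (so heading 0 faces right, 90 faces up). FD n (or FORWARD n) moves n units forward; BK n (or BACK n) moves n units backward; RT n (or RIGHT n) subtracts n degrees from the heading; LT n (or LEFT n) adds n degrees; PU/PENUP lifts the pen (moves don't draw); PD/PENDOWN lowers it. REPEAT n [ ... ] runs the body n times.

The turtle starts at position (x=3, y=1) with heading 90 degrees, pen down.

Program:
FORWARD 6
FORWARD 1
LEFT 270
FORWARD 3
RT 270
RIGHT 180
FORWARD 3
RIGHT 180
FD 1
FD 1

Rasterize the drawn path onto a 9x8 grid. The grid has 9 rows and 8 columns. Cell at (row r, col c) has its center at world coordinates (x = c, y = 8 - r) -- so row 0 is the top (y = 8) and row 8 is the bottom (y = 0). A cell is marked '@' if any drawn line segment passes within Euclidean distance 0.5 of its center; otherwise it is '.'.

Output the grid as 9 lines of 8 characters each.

Answer: ...@@@@.
...@..@.
...@..@.
...@..@.
...@....
...@....
...@....
...@....
........

Derivation:
Segment 0: (3,1) -> (3,7)
Segment 1: (3,7) -> (3,8)
Segment 2: (3,8) -> (6,8)
Segment 3: (6,8) -> (6,5)
Segment 4: (6,5) -> (6,6)
Segment 5: (6,6) -> (6,7)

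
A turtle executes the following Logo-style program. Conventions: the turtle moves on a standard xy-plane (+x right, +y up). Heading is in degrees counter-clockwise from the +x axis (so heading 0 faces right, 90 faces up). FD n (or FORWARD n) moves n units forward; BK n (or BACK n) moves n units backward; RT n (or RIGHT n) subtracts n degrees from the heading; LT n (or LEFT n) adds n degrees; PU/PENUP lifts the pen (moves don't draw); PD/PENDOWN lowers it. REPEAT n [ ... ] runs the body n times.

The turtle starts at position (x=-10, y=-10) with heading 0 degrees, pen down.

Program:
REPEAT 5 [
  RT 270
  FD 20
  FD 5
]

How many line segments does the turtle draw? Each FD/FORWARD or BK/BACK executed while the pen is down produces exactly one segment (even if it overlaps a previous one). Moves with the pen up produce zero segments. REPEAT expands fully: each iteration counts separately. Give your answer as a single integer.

Executing turtle program step by step:
Start: pos=(-10,-10), heading=0, pen down
REPEAT 5 [
  -- iteration 1/5 --
  RT 270: heading 0 -> 90
  FD 20: (-10,-10) -> (-10,10) [heading=90, draw]
  FD 5: (-10,10) -> (-10,15) [heading=90, draw]
  -- iteration 2/5 --
  RT 270: heading 90 -> 180
  FD 20: (-10,15) -> (-30,15) [heading=180, draw]
  FD 5: (-30,15) -> (-35,15) [heading=180, draw]
  -- iteration 3/5 --
  RT 270: heading 180 -> 270
  FD 20: (-35,15) -> (-35,-5) [heading=270, draw]
  FD 5: (-35,-5) -> (-35,-10) [heading=270, draw]
  -- iteration 4/5 --
  RT 270: heading 270 -> 0
  FD 20: (-35,-10) -> (-15,-10) [heading=0, draw]
  FD 5: (-15,-10) -> (-10,-10) [heading=0, draw]
  -- iteration 5/5 --
  RT 270: heading 0 -> 90
  FD 20: (-10,-10) -> (-10,10) [heading=90, draw]
  FD 5: (-10,10) -> (-10,15) [heading=90, draw]
]
Final: pos=(-10,15), heading=90, 10 segment(s) drawn
Segments drawn: 10

Answer: 10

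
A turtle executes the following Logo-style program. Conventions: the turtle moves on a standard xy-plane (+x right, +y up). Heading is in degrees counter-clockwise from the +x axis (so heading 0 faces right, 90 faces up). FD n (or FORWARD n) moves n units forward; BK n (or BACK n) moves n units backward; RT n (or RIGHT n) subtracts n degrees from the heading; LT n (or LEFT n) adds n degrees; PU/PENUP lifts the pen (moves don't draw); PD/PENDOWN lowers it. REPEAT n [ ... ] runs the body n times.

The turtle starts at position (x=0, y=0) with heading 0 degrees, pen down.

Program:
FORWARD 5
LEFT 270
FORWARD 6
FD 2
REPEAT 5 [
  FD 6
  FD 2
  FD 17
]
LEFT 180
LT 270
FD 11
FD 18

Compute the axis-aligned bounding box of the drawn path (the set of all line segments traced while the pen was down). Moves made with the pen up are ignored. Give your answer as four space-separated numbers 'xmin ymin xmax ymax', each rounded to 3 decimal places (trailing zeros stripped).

Answer: 0 -133 34 0

Derivation:
Executing turtle program step by step:
Start: pos=(0,0), heading=0, pen down
FD 5: (0,0) -> (5,0) [heading=0, draw]
LT 270: heading 0 -> 270
FD 6: (5,0) -> (5,-6) [heading=270, draw]
FD 2: (5,-6) -> (5,-8) [heading=270, draw]
REPEAT 5 [
  -- iteration 1/5 --
  FD 6: (5,-8) -> (5,-14) [heading=270, draw]
  FD 2: (5,-14) -> (5,-16) [heading=270, draw]
  FD 17: (5,-16) -> (5,-33) [heading=270, draw]
  -- iteration 2/5 --
  FD 6: (5,-33) -> (5,-39) [heading=270, draw]
  FD 2: (5,-39) -> (5,-41) [heading=270, draw]
  FD 17: (5,-41) -> (5,-58) [heading=270, draw]
  -- iteration 3/5 --
  FD 6: (5,-58) -> (5,-64) [heading=270, draw]
  FD 2: (5,-64) -> (5,-66) [heading=270, draw]
  FD 17: (5,-66) -> (5,-83) [heading=270, draw]
  -- iteration 4/5 --
  FD 6: (5,-83) -> (5,-89) [heading=270, draw]
  FD 2: (5,-89) -> (5,-91) [heading=270, draw]
  FD 17: (5,-91) -> (5,-108) [heading=270, draw]
  -- iteration 5/5 --
  FD 6: (5,-108) -> (5,-114) [heading=270, draw]
  FD 2: (5,-114) -> (5,-116) [heading=270, draw]
  FD 17: (5,-116) -> (5,-133) [heading=270, draw]
]
LT 180: heading 270 -> 90
LT 270: heading 90 -> 0
FD 11: (5,-133) -> (16,-133) [heading=0, draw]
FD 18: (16,-133) -> (34,-133) [heading=0, draw]
Final: pos=(34,-133), heading=0, 20 segment(s) drawn

Segment endpoints: x in {0, 5, 5, 5, 5, 5, 5, 5, 5, 5, 5, 5, 5, 16, 34}, y in {-133, -116, -114, -108, -91, -89, -83, -66, -64, -58, -41, -39, -33, -16, -14, -8, -6, 0}
xmin=0, ymin=-133, xmax=34, ymax=0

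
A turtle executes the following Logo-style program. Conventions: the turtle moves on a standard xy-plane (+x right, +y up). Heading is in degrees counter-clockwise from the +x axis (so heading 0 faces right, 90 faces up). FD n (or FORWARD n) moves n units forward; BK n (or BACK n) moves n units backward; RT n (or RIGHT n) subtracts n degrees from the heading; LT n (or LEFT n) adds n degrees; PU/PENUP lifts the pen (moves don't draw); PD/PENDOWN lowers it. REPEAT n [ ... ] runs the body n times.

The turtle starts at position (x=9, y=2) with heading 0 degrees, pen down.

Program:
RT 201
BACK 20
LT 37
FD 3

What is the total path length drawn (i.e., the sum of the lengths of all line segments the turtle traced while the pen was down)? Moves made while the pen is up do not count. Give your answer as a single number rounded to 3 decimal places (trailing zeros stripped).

Answer: 23

Derivation:
Executing turtle program step by step:
Start: pos=(9,2), heading=0, pen down
RT 201: heading 0 -> 159
BK 20: (9,2) -> (27.672,-5.167) [heading=159, draw]
LT 37: heading 159 -> 196
FD 3: (27.672,-5.167) -> (24.788,-5.994) [heading=196, draw]
Final: pos=(24.788,-5.994), heading=196, 2 segment(s) drawn

Segment lengths:
  seg 1: (9,2) -> (27.672,-5.167), length = 20
  seg 2: (27.672,-5.167) -> (24.788,-5.994), length = 3
Total = 23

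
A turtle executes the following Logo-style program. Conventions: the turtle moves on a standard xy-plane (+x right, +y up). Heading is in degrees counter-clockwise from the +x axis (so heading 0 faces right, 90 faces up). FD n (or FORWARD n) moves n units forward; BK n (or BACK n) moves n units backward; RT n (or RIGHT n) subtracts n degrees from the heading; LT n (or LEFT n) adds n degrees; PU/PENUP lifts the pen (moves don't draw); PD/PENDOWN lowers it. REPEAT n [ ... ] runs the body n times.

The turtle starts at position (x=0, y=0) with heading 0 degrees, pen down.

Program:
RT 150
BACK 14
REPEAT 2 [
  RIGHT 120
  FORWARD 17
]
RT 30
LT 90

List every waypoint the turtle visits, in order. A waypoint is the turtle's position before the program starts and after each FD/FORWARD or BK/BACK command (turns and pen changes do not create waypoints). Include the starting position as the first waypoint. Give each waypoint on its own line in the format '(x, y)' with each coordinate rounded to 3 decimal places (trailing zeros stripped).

Executing turtle program step by step:
Start: pos=(0,0), heading=0, pen down
RT 150: heading 0 -> 210
BK 14: (0,0) -> (12.124,7) [heading=210, draw]
REPEAT 2 [
  -- iteration 1/2 --
  RT 120: heading 210 -> 90
  FD 17: (12.124,7) -> (12.124,24) [heading=90, draw]
  -- iteration 2/2 --
  RT 120: heading 90 -> 330
  FD 17: (12.124,24) -> (26.847,15.5) [heading=330, draw]
]
RT 30: heading 330 -> 300
LT 90: heading 300 -> 30
Final: pos=(26.847,15.5), heading=30, 3 segment(s) drawn
Waypoints (4 total):
(0, 0)
(12.124, 7)
(12.124, 24)
(26.847, 15.5)

Answer: (0, 0)
(12.124, 7)
(12.124, 24)
(26.847, 15.5)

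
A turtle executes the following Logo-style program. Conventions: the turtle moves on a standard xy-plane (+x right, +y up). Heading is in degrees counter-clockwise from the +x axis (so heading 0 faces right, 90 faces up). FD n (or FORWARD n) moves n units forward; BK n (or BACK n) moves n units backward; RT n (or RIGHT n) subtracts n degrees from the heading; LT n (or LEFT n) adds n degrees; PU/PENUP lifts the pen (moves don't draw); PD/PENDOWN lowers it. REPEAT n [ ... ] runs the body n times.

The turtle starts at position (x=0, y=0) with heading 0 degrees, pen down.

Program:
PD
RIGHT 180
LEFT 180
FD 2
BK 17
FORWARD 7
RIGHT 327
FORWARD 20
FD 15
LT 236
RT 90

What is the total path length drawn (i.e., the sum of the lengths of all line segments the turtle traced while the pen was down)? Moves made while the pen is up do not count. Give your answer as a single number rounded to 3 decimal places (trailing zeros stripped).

Answer: 61

Derivation:
Executing turtle program step by step:
Start: pos=(0,0), heading=0, pen down
PD: pen down
RT 180: heading 0 -> 180
LT 180: heading 180 -> 0
FD 2: (0,0) -> (2,0) [heading=0, draw]
BK 17: (2,0) -> (-15,0) [heading=0, draw]
FD 7: (-15,0) -> (-8,0) [heading=0, draw]
RT 327: heading 0 -> 33
FD 20: (-8,0) -> (8.773,10.893) [heading=33, draw]
FD 15: (8.773,10.893) -> (21.353,19.062) [heading=33, draw]
LT 236: heading 33 -> 269
RT 90: heading 269 -> 179
Final: pos=(21.353,19.062), heading=179, 5 segment(s) drawn

Segment lengths:
  seg 1: (0,0) -> (2,0), length = 2
  seg 2: (2,0) -> (-15,0), length = 17
  seg 3: (-15,0) -> (-8,0), length = 7
  seg 4: (-8,0) -> (8.773,10.893), length = 20
  seg 5: (8.773,10.893) -> (21.353,19.062), length = 15
Total = 61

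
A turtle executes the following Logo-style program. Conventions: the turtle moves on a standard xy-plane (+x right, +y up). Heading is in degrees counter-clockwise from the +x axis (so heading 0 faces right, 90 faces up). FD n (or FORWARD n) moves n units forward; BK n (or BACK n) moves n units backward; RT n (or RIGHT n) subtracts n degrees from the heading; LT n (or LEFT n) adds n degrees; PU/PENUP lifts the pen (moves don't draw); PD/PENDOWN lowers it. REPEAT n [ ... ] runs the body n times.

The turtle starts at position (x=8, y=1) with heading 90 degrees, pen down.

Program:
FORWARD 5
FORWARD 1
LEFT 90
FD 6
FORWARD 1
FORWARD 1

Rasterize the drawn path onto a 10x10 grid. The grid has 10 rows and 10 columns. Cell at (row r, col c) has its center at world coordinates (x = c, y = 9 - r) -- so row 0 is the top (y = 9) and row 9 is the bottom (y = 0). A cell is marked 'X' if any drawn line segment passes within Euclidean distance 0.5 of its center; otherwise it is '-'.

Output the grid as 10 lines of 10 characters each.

Segment 0: (8,1) -> (8,6)
Segment 1: (8,6) -> (8,7)
Segment 2: (8,7) -> (2,7)
Segment 3: (2,7) -> (1,7)
Segment 4: (1,7) -> (0,7)

Answer: ----------
----------
XXXXXXXXX-
--------X-
--------X-
--------X-
--------X-
--------X-
--------X-
----------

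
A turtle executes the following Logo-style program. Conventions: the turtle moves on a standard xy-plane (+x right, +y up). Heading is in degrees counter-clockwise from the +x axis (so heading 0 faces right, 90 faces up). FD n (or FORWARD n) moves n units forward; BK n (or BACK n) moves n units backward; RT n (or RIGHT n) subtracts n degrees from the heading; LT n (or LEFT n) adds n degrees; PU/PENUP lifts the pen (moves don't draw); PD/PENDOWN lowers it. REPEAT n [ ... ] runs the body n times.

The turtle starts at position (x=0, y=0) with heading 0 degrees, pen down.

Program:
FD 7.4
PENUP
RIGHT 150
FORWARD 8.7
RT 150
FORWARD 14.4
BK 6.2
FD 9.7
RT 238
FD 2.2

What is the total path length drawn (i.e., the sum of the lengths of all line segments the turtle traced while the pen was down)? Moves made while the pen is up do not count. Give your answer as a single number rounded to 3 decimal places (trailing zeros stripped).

Answer: 7.4

Derivation:
Executing turtle program step by step:
Start: pos=(0,0), heading=0, pen down
FD 7.4: (0,0) -> (7.4,0) [heading=0, draw]
PU: pen up
RT 150: heading 0 -> 210
FD 8.7: (7.4,0) -> (-0.134,-4.35) [heading=210, move]
RT 150: heading 210 -> 60
FD 14.4: (-0.134,-4.35) -> (7.066,8.121) [heading=60, move]
BK 6.2: (7.066,8.121) -> (3.966,2.751) [heading=60, move]
FD 9.7: (3.966,2.751) -> (8.816,11.152) [heading=60, move]
RT 238: heading 60 -> 182
FD 2.2: (8.816,11.152) -> (6.617,11.075) [heading=182, move]
Final: pos=(6.617,11.075), heading=182, 1 segment(s) drawn

Segment lengths:
  seg 1: (0,0) -> (7.4,0), length = 7.4
Total = 7.4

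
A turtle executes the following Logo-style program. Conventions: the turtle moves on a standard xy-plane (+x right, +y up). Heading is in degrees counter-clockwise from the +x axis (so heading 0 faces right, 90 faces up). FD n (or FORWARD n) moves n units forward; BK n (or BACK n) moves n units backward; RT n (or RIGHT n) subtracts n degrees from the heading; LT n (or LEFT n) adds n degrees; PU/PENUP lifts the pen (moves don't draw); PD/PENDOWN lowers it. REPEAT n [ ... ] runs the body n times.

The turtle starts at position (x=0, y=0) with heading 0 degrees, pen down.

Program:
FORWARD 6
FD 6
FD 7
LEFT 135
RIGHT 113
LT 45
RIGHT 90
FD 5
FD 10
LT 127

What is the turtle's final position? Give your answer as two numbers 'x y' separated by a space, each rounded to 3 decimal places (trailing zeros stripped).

Answer: 32.808 -5.861

Derivation:
Executing turtle program step by step:
Start: pos=(0,0), heading=0, pen down
FD 6: (0,0) -> (6,0) [heading=0, draw]
FD 6: (6,0) -> (12,0) [heading=0, draw]
FD 7: (12,0) -> (19,0) [heading=0, draw]
LT 135: heading 0 -> 135
RT 113: heading 135 -> 22
LT 45: heading 22 -> 67
RT 90: heading 67 -> 337
FD 5: (19,0) -> (23.603,-1.954) [heading=337, draw]
FD 10: (23.603,-1.954) -> (32.808,-5.861) [heading=337, draw]
LT 127: heading 337 -> 104
Final: pos=(32.808,-5.861), heading=104, 5 segment(s) drawn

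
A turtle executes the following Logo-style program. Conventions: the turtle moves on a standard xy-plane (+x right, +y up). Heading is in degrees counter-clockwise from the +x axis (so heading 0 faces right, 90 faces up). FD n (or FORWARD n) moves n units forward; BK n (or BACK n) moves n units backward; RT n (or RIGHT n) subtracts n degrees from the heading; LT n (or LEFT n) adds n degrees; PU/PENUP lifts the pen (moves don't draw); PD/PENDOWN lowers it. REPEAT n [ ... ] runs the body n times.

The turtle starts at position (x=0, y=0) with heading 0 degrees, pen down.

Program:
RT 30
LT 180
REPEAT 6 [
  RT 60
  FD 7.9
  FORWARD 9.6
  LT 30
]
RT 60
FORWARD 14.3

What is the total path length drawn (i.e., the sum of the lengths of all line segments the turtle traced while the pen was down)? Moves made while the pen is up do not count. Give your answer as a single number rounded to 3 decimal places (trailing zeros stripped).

Executing turtle program step by step:
Start: pos=(0,0), heading=0, pen down
RT 30: heading 0 -> 330
LT 180: heading 330 -> 150
REPEAT 6 [
  -- iteration 1/6 --
  RT 60: heading 150 -> 90
  FD 7.9: (0,0) -> (0,7.9) [heading=90, draw]
  FD 9.6: (0,7.9) -> (0,17.5) [heading=90, draw]
  LT 30: heading 90 -> 120
  -- iteration 2/6 --
  RT 60: heading 120 -> 60
  FD 7.9: (0,17.5) -> (3.95,24.342) [heading=60, draw]
  FD 9.6: (3.95,24.342) -> (8.75,32.655) [heading=60, draw]
  LT 30: heading 60 -> 90
  -- iteration 3/6 --
  RT 60: heading 90 -> 30
  FD 7.9: (8.75,32.655) -> (15.592,36.605) [heading=30, draw]
  FD 9.6: (15.592,36.605) -> (23.905,41.405) [heading=30, draw]
  LT 30: heading 30 -> 60
  -- iteration 4/6 --
  RT 60: heading 60 -> 0
  FD 7.9: (23.905,41.405) -> (31.805,41.405) [heading=0, draw]
  FD 9.6: (31.805,41.405) -> (41.405,41.405) [heading=0, draw]
  LT 30: heading 0 -> 30
  -- iteration 5/6 --
  RT 60: heading 30 -> 330
  FD 7.9: (41.405,41.405) -> (48.247,37.455) [heading=330, draw]
  FD 9.6: (48.247,37.455) -> (56.561,32.655) [heading=330, draw]
  LT 30: heading 330 -> 0
  -- iteration 6/6 --
  RT 60: heading 0 -> 300
  FD 7.9: (56.561,32.655) -> (60.511,25.814) [heading=300, draw]
  FD 9.6: (60.511,25.814) -> (65.311,17.5) [heading=300, draw]
  LT 30: heading 300 -> 330
]
RT 60: heading 330 -> 270
FD 14.3: (65.311,17.5) -> (65.311,3.2) [heading=270, draw]
Final: pos=(65.311,3.2), heading=270, 13 segment(s) drawn

Segment lengths:
  seg 1: (0,0) -> (0,7.9), length = 7.9
  seg 2: (0,7.9) -> (0,17.5), length = 9.6
  seg 3: (0,17.5) -> (3.95,24.342), length = 7.9
  seg 4: (3.95,24.342) -> (8.75,32.655), length = 9.6
  seg 5: (8.75,32.655) -> (15.592,36.605), length = 7.9
  seg 6: (15.592,36.605) -> (23.905,41.405), length = 9.6
  seg 7: (23.905,41.405) -> (31.805,41.405), length = 7.9
  seg 8: (31.805,41.405) -> (41.405,41.405), length = 9.6
  seg 9: (41.405,41.405) -> (48.247,37.455), length = 7.9
  seg 10: (48.247,37.455) -> (56.561,32.655), length = 9.6
  seg 11: (56.561,32.655) -> (60.511,25.814), length = 7.9
  seg 12: (60.511,25.814) -> (65.311,17.5), length = 9.6
  seg 13: (65.311,17.5) -> (65.311,3.2), length = 14.3
Total = 119.3

Answer: 119.3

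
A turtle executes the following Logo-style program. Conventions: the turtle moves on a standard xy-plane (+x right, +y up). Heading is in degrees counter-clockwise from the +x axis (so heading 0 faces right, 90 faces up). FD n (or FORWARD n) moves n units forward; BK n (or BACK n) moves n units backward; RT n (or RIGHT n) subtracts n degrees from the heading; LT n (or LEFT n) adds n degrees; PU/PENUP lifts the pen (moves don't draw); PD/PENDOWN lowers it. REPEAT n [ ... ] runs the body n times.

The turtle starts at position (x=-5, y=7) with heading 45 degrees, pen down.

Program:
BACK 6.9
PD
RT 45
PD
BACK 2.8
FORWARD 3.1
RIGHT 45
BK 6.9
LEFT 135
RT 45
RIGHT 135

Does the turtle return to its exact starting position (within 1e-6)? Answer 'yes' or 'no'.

Answer: no

Derivation:
Executing turtle program step by step:
Start: pos=(-5,7), heading=45, pen down
BK 6.9: (-5,7) -> (-9.879,2.121) [heading=45, draw]
PD: pen down
RT 45: heading 45 -> 0
PD: pen down
BK 2.8: (-9.879,2.121) -> (-12.679,2.121) [heading=0, draw]
FD 3.1: (-12.679,2.121) -> (-9.579,2.121) [heading=0, draw]
RT 45: heading 0 -> 315
BK 6.9: (-9.579,2.121) -> (-14.458,7) [heading=315, draw]
LT 135: heading 315 -> 90
RT 45: heading 90 -> 45
RT 135: heading 45 -> 270
Final: pos=(-14.458,7), heading=270, 4 segment(s) drawn

Start position: (-5, 7)
Final position: (-14.458, 7)
Distance = 9.458; >= 1e-6 -> NOT closed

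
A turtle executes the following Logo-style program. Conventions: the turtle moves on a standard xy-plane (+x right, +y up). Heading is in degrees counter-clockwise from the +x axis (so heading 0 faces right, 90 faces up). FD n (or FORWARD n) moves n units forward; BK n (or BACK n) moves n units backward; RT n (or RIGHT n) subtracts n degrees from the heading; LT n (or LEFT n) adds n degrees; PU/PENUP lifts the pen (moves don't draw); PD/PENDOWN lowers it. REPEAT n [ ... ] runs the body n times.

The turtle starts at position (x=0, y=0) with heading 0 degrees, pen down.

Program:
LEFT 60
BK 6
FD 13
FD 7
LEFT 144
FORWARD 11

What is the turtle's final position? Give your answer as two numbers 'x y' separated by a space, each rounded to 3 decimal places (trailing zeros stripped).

Answer: -3.049 7.65

Derivation:
Executing turtle program step by step:
Start: pos=(0,0), heading=0, pen down
LT 60: heading 0 -> 60
BK 6: (0,0) -> (-3,-5.196) [heading=60, draw]
FD 13: (-3,-5.196) -> (3.5,6.062) [heading=60, draw]
FD 7: (3.5,6.062) -> (7,12.124) [heading=60, draw]
LT 144: heading 60 -> 204
FD 11: (7,12.124) -> (-3.049,7.65) [heading=204, draw]
Final: pos=(-3.049,7.65), heading=204, 4 segment(s) drawn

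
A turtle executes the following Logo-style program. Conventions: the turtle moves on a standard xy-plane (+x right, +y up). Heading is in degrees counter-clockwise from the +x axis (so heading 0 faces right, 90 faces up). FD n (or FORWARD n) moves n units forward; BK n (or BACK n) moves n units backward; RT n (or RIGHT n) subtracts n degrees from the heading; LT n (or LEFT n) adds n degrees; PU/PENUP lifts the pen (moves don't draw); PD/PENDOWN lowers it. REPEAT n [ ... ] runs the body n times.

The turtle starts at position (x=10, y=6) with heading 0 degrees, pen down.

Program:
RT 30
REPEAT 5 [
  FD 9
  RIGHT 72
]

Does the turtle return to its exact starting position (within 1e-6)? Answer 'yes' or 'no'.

Executing turtle program step by step:
Start: pos=(10,6), heading=0, pen down
RT 30: heading 0 -> 330
REPEAT 5 [
  -- iteration 1/5 --
  FD 9: (10,6) -> (17.794,1.5) [heading=330, draw]
  RT 72: heading 330 -> 258
  -- iteration 2/5 --
  FD 9: (17.794,1.5) -> (15.923,-7.303) [heading=258, draw]
  RT 72: heading 258 -> 186
  -- iteration 3/5 --
  FD 9: (15.923,-7.303) -> (6.972,-8.244) [heading=186, draw]
  RT 72: heading 186 -> 114
  -- iteration 4/5 --
  FD 9: (6.972,-8.244) -> (3.312,-0.022) [heading=114, draw]
  RT 72: heading 114 -> 42
  -- iteration 5/5 --
  FD 9: (3.312,-0.022) -> (10,6) [heading=42, draw]
  RT 72: heading 42 -> 330
]
Final: pos=(10,6), heading=330, 5 segment(s) drawn

Start position: (10, 6)
Final position: (10, 6)
Distance = 0; < 1e-6 -> CLOSED

Answer: yes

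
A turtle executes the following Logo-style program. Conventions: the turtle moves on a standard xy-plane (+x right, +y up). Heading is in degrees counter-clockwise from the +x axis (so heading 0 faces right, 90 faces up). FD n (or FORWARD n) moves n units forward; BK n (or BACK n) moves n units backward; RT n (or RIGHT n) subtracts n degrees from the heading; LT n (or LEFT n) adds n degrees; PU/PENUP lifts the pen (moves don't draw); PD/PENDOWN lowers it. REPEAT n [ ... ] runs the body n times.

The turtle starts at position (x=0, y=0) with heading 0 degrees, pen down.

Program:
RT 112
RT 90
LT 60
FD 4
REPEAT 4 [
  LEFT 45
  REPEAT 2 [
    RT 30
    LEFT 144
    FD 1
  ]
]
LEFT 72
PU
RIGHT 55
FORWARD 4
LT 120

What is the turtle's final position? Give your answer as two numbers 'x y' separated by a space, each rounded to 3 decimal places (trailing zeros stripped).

Answer: -4.624 -6.283

Derivation:
Executing turtle program step by step:
Start: pos=(0,0), heading=0, pen down
RT 112: heading 0 -> 248
RT 90: heading 248 -> 158
LT 60: heading 158 -> 218
FD 4: (0,0) -> (-3.152,-2.463) [heading=218, draw]
REPEAT 4 [
  -- iteration 1/4 --
  LT 45: heading 218 -> 263
  REPEAT 2 [
    -- iteration 1/2 --
    RT 30: heading 263 -> 233
    LT 144: heading 233 -> 17
    FD 1: (-3.152,-2.463) -> (-2.196,-2.17) [heading=17, draw]
    -- iteration 2/2 --
    RT 30: heading 17 -> 347
    LT 144: heading 347 -> 131
    FD 1: (-2.196,-2.17) -> (-2.852,-1.416) [heading=131, draw]
  ]
  -- iteration 2/4 --
  LT 45: heading 131 -> 176
  REPEAT 2 [
    -- iteration 1/2 --
    RT 30: heading 176 -> 146
    LT 144: heading 146 -> 290
    FD 1: (-2.852,-1.416) -> (-2.51,-2.355) [heading=290, draw]
    -- iteration 2/2 --
    RT 30: heading 290 -> 260
    LT 144: heading 260 -> 44
    FD 1: (-2.51,-2.355) -> (-1.79,-1.661) [heading=44, draw]
  ]
  -- iteration 3/4 --
  LT 45: heading 44 -> 89
  REPEAT 2 [
    -- iteration 1/2 --
    RT 30: heading 89 -> 59
    LT 144: heading 59 -> 203
    FD 1: (-1.79,-1.661) -> (-2.711,-2.051) [heading=203, draw]
    -- iteration 2/2 --
    RT 30: heading 203 -> 173
    LT 144: heading 173 -> 317
    FD 1: (-2.711,-2.051) -> (-1.98,-2.733) [heading=317, draw]
  ]
  -- iteration 4/4 --
  LT 45: heading 317 -> 2
  REPEAT 2 [
    -- iteration 1/2 --
    RT 30: heading 2 -> 332
    LT 144: heading 332 -> 116
    FD 1: (-1.98,-2.733) -> (-2.418,-1.835) [heading=116, draw]
    -- iteration 2/2 --
    RT 30: heading 116 -> 86
    LT 144: heading 86 -> 230
    FD 1: (-2.418,-1.835) -> (-3.061,-2.601) [heading=230, draw]
  ]
]
LT 72: heading 230 -> 302
PU: pen up
RT 55: heading 302 -> 247
FD 4: (-3.061,-2.601) -> (-4.624,-6.283) [heading=247, move]
LT 120: heading 247 -> 7
Final: pos=(-4.624,-6.283), heading=7, 9 segment(s) drawn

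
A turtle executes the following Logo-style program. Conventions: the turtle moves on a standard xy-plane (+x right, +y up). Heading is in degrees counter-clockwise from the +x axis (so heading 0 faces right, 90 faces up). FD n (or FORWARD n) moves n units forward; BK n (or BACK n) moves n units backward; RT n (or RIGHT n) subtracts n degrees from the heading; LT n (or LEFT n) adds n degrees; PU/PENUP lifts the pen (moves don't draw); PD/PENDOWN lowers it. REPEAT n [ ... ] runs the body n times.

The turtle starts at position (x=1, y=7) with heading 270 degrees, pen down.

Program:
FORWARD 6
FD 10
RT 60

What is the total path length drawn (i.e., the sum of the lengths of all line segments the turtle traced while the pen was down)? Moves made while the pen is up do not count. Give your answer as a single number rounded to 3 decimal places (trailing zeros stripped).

Answer: 16

Derivation:
Executing turtle program step by step:
Start: pos=(1,7), heading=270, pen down
FD 6: (1,7) -> (1,1) [heading=270, draw]
FD 10: (1,1) -> (1,-9) [heading=270, draw]
RT 60: heading 270 -> 210
Final: pos=(1,-9), heading=210, 2 segment(s) drawn

Segment lengths:
  seg 1: (1,7) -> (1,1), length = 6
  seg 2: (1,1) -> (1,-9), length = 10
Total = 16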